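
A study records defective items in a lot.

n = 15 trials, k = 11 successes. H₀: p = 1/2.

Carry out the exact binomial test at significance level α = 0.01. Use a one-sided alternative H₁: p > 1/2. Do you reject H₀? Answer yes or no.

Exact binomial: n=15, k=11, p₀=1/2=0.5000
P(X≥11) from Σ C(n,i)·p₀^i·(1−p₀)^(n−i)
p-value (one-sided, H₁ greater) = 0.05923
At α=0.01: p ≥ α → fail to reject H₀

reject H₀: no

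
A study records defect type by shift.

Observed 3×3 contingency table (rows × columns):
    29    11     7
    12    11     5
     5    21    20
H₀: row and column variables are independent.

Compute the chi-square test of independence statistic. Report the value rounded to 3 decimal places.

test statistic = 27.606

Row totals [47, 28, 46], col totals [46, 43, 32], n=121
χ² = (29−17.87)²/17.87 + (11−16.70)²/16.70 + (7−12.43)²/12.43 + (12−10.64)²/10.64 + (11−9.95)²/9.95 + (5−7.40)²/7.40 + (5−17.49)²/17.49 + (21−16.35)²/16.35 + (20−12.17)²/12.17 = 27.6062
df = 4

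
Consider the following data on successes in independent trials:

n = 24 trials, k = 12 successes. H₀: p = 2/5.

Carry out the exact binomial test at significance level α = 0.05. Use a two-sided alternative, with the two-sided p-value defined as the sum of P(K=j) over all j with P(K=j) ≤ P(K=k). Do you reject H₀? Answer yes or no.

Exact binomial: n=24, k=12, p₀=2/5=0.4000
P(X=j) = C(n,j)·p₀^j·(1−p₀)^(n−j); p = Σ P(X=j) over j with P(X=j) ≤ P(X=12)
p-value (two-sided) = 0.40497
At α=0.05: p ≥ α → fail to reject H₀

reject H₀: no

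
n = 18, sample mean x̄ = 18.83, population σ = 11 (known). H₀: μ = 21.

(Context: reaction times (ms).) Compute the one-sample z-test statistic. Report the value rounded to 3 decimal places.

test statistic = -0.837

SE = σ/√n = 11/√18 = 2.5927
z = (x̄−μ₀)/SE = (18.83−21)/2.5927 = -0.8370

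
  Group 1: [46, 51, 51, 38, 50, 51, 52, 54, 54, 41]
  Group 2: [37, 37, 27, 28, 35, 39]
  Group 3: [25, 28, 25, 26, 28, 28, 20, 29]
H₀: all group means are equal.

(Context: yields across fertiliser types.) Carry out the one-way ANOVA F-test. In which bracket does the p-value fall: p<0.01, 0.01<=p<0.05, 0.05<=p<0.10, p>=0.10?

Group means [48.80, 33.83, 26.12], grand mean 37.500
SSB = Σnᵢ(x̄ᵢ−x̄)² = 2392.692; SSW = ΣΣ(x−x̄ᵢ)² = 453.308
MSB = 2392.692/2 = 1196.3458; MSW = 453.308/21 = 21.5861
F = MSB/MSW = 55.4220
df = (2, 21)
p-value (upper-tail) = 0.00000
→ bracket: p<0.01

p-value bracket: p<0.01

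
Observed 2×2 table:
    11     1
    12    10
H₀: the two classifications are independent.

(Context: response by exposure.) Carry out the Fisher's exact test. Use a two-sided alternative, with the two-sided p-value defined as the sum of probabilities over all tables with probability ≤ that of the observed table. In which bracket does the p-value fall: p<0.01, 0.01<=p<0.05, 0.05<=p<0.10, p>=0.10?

p-value bracket: 0.05<=p<0.10

Margins: r₁=12, r₂=22, c₁=23, c₂=11, n=34
p_obs = C(12,11)·C(22,12)/C(34,23); sum pmf over tables with pmf ≤ p_obs
p-value (two-sided) = 0.05269
→ bracket: 0.05<=p<0.10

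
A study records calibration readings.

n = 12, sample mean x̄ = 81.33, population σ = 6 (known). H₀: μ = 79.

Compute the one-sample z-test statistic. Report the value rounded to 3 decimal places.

test statistic = 1.345

SE = σ/√n = 6/√12 = 1.7321
z = (x̄−μ₀)/SE = (81.33−79)/1.7321 = 1.3452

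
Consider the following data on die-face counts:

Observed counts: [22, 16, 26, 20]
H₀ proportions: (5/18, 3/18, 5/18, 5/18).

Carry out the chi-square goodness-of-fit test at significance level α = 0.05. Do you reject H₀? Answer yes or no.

n = 84; E_i = n·p_i = [23.33, 14.00, 23.33, 23.33]
χ² = (22−23.33)²/23.33 + (16−14.00)²/14.00 + (26−23.33)²/23.33 + (20−23.33)²/23.33 = 1.1429
df = 3
p-value (upper-tail) = 0.76674
At α=0.05: p ≥ α → fail to reject H₀

reject H₀: no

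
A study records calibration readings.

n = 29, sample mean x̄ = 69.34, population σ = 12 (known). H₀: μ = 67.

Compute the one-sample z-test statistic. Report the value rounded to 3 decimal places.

test statistic = 1.050

SE = σ/√n = 12/√29 = 2.2283
z = (x̄−μ₀)/SE = (69.34−67)/2.2283 = 1.0501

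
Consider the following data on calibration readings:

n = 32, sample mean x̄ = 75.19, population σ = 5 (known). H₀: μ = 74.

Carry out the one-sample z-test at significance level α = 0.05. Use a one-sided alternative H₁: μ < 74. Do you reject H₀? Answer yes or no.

reject H₀: no

SE = σ/√n = 5/√32 = 0.8839
z = (x̄−μ₀)/SE = (75.19−74)/0.8839 = 1.3463
p-value (one-sided, H₁ less) = 0.91090
At α=0.05: p ≥ α → fail to reject H₀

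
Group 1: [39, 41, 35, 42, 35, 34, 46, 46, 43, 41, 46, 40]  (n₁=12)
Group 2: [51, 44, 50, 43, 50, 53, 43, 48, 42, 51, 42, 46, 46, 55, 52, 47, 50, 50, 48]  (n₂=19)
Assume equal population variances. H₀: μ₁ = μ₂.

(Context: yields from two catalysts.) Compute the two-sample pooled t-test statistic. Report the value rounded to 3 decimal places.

test statistic = -4.876

x̄₁=40.667, s₁=4.313, n₁=12
x̄₂=47.947, s₂=3.880, n₂=19
s_p² = [11·4.313² + 18·3.880²]/29 = 16.4005
SE = √(s_p²·(1/12+1/19)) = 1.4933
t = (40.667−47.947)/1.4933 = -4.8756
df = 29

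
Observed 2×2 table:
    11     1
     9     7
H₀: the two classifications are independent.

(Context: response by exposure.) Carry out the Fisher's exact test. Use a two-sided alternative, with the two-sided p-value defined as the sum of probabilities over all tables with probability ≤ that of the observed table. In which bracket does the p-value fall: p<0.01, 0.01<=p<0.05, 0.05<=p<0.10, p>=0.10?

p-value bracket: 0.05<=p<0.10

Margins: r₁=12, r₂=16, c₁=20, c₂=8, n=28
p_obs = C(12,11)·C(16,9)/C(28,20); sum pmf over tables with pmf ≤ p_obs
p-value (two-sided) = 0.08822
→ bracket: 0.05<=p<0.10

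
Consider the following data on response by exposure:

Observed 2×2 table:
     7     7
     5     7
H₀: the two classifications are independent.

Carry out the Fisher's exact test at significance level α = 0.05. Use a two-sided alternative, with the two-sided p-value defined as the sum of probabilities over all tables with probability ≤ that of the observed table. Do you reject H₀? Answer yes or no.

reject H₀: no

Margins: r₁=14, r₂=12, c₁=12, c₂=14, n=26
p_obs = C(14,7)·C(12,5)/C(26,12); sum pmf over tables with pmf ≤ p_obs
p-value (two-sided) = 0.71269
At α=0.05: p ≥ α → fail to reject H₀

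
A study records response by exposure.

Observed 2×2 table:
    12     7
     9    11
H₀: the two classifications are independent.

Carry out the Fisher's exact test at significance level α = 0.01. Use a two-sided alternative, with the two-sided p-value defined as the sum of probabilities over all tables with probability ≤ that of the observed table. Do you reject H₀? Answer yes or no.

reject H₀: no

Margins: r₁=19, r₂=20, c₁=21, c₂=18, n=39
p_obs = C(19,12)·C(20,9)/C(39,21); sum pmf over tables with pmf ≤ p_obs
p-value (two-sided) = 0.34064
At α=0.01: p ≥ α → fail to reject H₀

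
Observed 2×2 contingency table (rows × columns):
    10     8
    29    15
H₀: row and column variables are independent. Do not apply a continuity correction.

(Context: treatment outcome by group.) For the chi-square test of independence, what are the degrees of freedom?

degrees of freedom = 1

df = (r−1)(c−1) = (2−1)·(2−1) = 1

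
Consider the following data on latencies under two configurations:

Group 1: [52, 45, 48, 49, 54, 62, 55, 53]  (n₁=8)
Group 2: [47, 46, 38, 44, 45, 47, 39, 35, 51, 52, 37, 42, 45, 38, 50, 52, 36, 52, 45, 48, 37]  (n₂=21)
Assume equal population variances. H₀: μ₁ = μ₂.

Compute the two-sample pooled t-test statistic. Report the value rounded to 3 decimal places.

test statistic = 3.500

x̄₁=52.250, s₁=5.175, n₁=8
x̄₂=44.095, s₂=5.752, n₂=21
s_p² = [7·5.175² + 20·5.752²]/27 = 31.4559
SE = √(s_p²·(1/8+1/21)) = 2.3302
t = (52.250−44.095)/2.3302 = 3.4996
df = 27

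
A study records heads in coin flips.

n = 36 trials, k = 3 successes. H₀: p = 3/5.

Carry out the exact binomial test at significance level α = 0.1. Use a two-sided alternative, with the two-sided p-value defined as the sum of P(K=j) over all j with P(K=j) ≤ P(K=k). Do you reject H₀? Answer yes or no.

Exact binomial: n=36, k=3, p₀=3/5=0.6000
P(X=j) = C(n,j)·p₀^j·(1−p₀)^(n−j); p = Σ P(X=j) over j with P(X=j) ≤ P(X=3)
p-value (two-sided) = 0.00000
At α=0.1: p < α → reject H₀

reject H₀: yes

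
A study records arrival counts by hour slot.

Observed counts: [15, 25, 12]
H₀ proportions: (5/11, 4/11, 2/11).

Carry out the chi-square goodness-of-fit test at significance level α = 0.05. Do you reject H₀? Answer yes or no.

reject H₀: no

n = 52; E_i = n·p_i = [23.64, 18.91, 9.45]
χ² = (15−23.64)²/23.64 + (25−18.91)²/18.91 + (12−9.45)²/9.45 = 5.8029
df = 2
p-value (upper-tail) = 0.05494
At α=0.05: p ≥ α → fail to reject H₀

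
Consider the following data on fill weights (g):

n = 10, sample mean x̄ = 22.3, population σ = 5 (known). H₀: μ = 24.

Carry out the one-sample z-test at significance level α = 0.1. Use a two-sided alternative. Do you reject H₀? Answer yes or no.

reject H₀: no

SE = σ/√n = 5/√10 = 1.5811
z = (x̄−μ₀)/SE = (22.3−24)/1.5811 = -1.0752
p-value (two-sided) = 0.28230
At α=0.1: p ≥ α → fail to reject H₀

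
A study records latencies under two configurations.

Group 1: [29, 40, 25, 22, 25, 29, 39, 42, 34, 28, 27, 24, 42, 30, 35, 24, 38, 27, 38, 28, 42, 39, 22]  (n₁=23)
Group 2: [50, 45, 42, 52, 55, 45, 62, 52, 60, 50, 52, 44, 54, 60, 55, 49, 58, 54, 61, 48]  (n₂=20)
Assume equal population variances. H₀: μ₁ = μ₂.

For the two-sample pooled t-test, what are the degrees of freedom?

df = n₁ + n₂ − 2 = 23 + 20 − 2 = 41

degrees of freedom = 41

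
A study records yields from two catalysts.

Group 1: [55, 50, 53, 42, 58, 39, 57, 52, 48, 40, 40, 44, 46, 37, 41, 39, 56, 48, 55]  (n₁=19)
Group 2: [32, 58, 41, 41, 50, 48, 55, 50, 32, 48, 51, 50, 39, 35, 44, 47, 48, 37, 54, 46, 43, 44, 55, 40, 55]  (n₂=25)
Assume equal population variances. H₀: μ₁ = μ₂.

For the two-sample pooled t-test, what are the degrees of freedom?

degrees of freedom = 42

df = n₁ + n₂ − 2 = 19 + 25 − 2 = 42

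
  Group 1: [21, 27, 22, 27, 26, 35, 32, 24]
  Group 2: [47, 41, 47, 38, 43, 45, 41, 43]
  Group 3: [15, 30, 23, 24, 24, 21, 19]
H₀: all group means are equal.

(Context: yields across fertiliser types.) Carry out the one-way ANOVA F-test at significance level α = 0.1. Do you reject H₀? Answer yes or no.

reject H₀: yes

Group means [26.75, 43.12, 22.29], grand mean 31.087
SSB = Σnᵢ(x̄ᵢ−x̄)² = 1852.023; SSW = ΣΣ(x−x̄ᵢ)² = 359.804
MSB = 1852.023/2 = 926.0113; MSW = 359.804/20 = 17.9902
F = MSB/MSW = 51.4732
df = (2, 20)
p-value (upper-tail) = 0.00000
At α=0.1: p < α → reject H₀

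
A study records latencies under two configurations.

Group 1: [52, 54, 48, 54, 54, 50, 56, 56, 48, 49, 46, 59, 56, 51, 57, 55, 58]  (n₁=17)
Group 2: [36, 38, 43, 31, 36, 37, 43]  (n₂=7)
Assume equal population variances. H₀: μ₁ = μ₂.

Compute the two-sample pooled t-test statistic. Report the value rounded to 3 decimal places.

test statistic = 8.634

x̄₁=53.118, s₁=3.871, n₁=17
x̄₂=37.714, s₂=4.231, n₂=7
s_p² = [16·3.871² + 6·4.231²]/22 = 15.7815
SE = √(s_p²·(1/17+1/7)) = 1.7840
t = (53.118−37.714)/1.7840 = 8.6339
df = 22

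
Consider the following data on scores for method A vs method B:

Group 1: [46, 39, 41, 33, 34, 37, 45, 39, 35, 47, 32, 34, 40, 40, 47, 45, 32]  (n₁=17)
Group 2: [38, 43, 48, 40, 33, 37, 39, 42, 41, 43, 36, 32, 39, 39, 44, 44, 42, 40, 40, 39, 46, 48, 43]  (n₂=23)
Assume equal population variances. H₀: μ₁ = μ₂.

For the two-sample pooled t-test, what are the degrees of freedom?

df = n₁ + n₂ − 2 = 17 + 23 − 2 = 38

degrees of freedom = 38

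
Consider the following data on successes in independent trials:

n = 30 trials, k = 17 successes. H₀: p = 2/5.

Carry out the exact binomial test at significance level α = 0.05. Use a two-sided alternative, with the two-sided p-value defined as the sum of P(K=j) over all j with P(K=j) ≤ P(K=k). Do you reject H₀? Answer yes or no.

reject H₀: no

Exact binomial: n=30, k=17, p₀=2/5=0.4000
P(X=j) = C(n,j)·p₀^j·(1−p₀)^(n−j); p = Σ P(X=j) over j with P(X=j) ≤ P(X=17)
p-value (two-sided) = 0.09164
At α=0.05: p ≥ α → fail to reject H₀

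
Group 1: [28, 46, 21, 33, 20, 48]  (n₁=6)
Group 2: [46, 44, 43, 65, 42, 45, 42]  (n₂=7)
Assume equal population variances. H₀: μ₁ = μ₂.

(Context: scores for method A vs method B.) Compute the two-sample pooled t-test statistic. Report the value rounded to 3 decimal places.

x̄₁=32.667, s₁=12.094, n₁=6
x̄₂=46.714, s₂=8.200, n₂=7
s_p² = [5·12.094² + 6·8.200²]/11 = 103.1602
SE = √(s_p²·(1/6+1/7)) = 5.6507
t = (32.667−46.714)/5.6507 = -2.4860
df = 11

test statistic = -2.486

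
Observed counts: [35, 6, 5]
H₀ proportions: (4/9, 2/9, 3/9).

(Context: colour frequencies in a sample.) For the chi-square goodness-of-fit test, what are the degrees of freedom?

degrees of freedom = 2

df = k − 1 = 3 − 1 = 2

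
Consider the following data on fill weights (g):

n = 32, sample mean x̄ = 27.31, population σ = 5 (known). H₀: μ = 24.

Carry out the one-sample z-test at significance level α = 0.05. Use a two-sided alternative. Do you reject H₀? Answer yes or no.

SE = σ/√n = 5/√32 = 0.8839
z = (x̄−μ₀)/SE = (27.31−24)/0.8839 = 3.7448
p-value (two-sided) = 0.00018
At α=0.05: p < α → reject H₀

reject H₀: yes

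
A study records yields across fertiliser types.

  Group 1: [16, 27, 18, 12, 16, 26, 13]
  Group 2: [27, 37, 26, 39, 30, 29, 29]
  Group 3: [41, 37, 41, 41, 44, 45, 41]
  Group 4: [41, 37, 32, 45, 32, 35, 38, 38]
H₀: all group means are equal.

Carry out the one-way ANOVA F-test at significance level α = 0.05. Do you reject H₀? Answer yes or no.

reject H₀: yes

Group means [18.29, 31.00, 41.43, 37.25], grand mean 32.172
SSB = Σnᵢ(x̄ᵢ−x̄)² = 2165.495; SSW = ΣΣ(x−x̄ᵢ)² = 538.643
MSB = 2165.495/3 = 721.8317; MSW = 538.643/25 = 21.5457
F = MSB/MSW = 33.5023
df = (3, 25)
p-value (upper-tail) = 0.00000
At α=0.05: p < α → reject H₀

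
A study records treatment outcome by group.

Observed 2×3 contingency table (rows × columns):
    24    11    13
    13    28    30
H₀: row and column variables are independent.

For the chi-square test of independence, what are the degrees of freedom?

df = (r−1)(c−1) = (2−1)·(3−1) = 2

degrees of freedom = 2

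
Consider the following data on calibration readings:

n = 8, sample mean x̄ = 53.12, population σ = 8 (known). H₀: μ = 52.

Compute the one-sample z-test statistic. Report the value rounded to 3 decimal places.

test statistic = 0.396

SE = σ/√n = 8/√8 = 2.8284
z = (x̄−μ₀)/SE = (53.12−52)/2.8284 = 0.3960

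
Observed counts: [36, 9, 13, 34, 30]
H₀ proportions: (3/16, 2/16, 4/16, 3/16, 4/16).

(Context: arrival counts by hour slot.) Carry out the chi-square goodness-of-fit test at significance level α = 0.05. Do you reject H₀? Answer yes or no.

n = 122; E_i = n·p_i = [22.88, 15.25, 30.50, 22.88, 30.50]
χ² = (36−22.88)²/22.88 + (9−15.25)²/15.25 + (13−30.50)²/30.50 + (34−22.88)²/22.88 + (30−30.50)²/30.50 = 25.5519
df = 4
p-value (upper-tail) = 0.00004
At α=0.05: p < α → reject H₀

reject H₀: yes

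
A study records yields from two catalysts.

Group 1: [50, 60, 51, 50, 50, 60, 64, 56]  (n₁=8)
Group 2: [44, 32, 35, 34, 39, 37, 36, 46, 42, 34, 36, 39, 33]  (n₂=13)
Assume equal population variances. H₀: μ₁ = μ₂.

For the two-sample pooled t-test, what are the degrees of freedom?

df = n₁ + n₂ − 2 = 8 + 13 − 2 = 19

degrees of freedom = 19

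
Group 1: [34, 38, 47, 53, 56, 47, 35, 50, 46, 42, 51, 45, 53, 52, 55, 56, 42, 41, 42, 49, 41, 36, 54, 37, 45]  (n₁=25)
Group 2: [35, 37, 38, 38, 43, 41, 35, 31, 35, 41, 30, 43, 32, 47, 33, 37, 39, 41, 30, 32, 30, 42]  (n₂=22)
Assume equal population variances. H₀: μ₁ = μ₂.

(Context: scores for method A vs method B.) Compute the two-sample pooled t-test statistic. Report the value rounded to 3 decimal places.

test statistic = 5.116

x̄₁=45.880, s₁=6.894, n₁=25
x̄₂=36.818, s₂=4.934, n₂=22
s_p² = [24·6.894² + 21·4.934²]/45 = 36.7092
SE = √(s_p²·(1/25+1/22)) = 1.7711
t = (45.880−36.818)/1.7711 = 5.1164
df = 45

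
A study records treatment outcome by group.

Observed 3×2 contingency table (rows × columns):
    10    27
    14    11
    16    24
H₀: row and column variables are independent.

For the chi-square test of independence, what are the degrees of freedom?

degrees of freedom = 2

df = (r−1)(c−1) = (3−1)·(2−1) = 2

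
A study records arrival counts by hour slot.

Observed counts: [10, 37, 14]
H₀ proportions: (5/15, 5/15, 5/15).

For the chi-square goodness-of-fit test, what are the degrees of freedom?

df = k − 1 = 3 − 1 = 2

degrees of freedom = 2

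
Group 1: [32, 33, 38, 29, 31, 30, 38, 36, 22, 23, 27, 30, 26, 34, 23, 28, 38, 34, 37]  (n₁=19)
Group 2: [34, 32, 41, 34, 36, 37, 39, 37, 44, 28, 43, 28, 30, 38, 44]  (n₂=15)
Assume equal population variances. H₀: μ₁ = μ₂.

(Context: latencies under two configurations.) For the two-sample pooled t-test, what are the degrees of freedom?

degrees of freedom = 32

df = n₁ + n₂ − 2 = 19 + 15 − 2 = 32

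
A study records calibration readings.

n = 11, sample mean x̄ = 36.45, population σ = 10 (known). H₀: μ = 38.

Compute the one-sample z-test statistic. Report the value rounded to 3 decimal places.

test statistic = -0.514

SE = σ/√n = 10/√11 = 3.0151
z = (x̄−μ₀)/SE = (36.45−38)/3.0151 = -0.5141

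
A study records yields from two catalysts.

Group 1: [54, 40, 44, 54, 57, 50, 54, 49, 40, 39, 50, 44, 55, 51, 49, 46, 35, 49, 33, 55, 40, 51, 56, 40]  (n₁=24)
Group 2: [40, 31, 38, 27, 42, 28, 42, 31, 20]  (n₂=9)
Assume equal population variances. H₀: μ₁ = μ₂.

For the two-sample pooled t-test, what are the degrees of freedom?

degrees of freedom = 31

df = n₁ + n₂ − 2 = 24 + 9 − 2 = 31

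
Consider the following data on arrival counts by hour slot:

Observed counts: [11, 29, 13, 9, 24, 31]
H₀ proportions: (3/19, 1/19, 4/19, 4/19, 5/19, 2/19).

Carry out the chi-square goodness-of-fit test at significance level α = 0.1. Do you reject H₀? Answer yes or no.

n = 117; E_i = n·p_i = [18.47, 6.16, 24.63, 24.63, 30.79, 12.32]
χ² = (11−18.47)²/18.47 + (29−6.16)²/6.16 + (13−24.63)²/24.63 + (9−24.63)²/24.63 + (24−30.79)²/30.79 + (31−12.32)²/12.32 = 133.0097
df = 5
p-value (upper-tail) = 0.00000
At α=0.1: p < α → reject H₀

reject H₀: yes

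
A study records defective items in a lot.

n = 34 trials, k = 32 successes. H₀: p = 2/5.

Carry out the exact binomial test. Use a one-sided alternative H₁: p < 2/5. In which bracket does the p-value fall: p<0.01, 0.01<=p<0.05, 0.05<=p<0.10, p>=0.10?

p-value bracket: p>=0.10

Exact binomial: n=34, k=32, p₀=2/5=0.4000
P(X≤32) from Σ C(n,i)·p₀^i·(1−p₀)^(n−i)
p-value (one-sided, H₁ less) = 1.00000
→ bracket: p>=0.10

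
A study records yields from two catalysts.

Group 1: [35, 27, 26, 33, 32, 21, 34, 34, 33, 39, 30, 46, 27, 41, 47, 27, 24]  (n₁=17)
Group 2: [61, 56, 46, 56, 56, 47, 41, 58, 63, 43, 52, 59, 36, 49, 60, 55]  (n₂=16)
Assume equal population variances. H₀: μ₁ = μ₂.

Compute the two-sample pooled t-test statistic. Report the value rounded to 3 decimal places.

test statistic = -7.420

x̄₁=32.706, s₁=7.338, n₁=17
x̄₂=52.375, s₂=7.890, n₂=16
s_p² = [16·7.338² + 15·7.890²]/31 = 57.9122
SE = √(s_p²·(1/17+1/16)) = 2.6507
t = (32.706−52.375)/2.6507 = -7.4204
df = 31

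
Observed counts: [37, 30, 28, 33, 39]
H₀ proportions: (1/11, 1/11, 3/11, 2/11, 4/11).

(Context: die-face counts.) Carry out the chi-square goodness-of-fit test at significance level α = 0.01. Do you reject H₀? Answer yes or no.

n = 167; E_i = n·p_i = [15.18, 15.18, 45.55, 30.36, 60.73]
χ² = (37−15.18)²/15.18 + (30−15.18)²/15.18 + (28−45.55)²/45.55 + (33−30.36)²/30.36 + (39−60.73)²/60.73 = 60.5803
df = 4
p-value (upper-tail) = 0.00000
At α=0.01: p < α → reject H₀

reject H₀: yes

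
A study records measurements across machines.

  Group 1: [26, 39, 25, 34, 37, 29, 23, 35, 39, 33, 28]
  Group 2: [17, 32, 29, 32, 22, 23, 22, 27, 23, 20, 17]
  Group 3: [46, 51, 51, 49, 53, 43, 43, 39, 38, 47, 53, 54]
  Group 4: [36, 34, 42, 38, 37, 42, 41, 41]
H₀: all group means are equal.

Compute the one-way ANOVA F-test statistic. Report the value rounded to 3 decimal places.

test statistic = 42.154

Group means [31.64, 24.00, 47.25, 38.88], grand mean 35.476
SSB = Σnᵢ(x̄ᵢ−x̄)² = 3366.806; SSW = ΣΣ(x−x̄ᵢ)² = 1011.670
MSB = 3366.806/3 = 1122.2686; MSW = 1011.670/38 = 26.6229
F = MSB/MSW = 42.1542
df = (3, 38)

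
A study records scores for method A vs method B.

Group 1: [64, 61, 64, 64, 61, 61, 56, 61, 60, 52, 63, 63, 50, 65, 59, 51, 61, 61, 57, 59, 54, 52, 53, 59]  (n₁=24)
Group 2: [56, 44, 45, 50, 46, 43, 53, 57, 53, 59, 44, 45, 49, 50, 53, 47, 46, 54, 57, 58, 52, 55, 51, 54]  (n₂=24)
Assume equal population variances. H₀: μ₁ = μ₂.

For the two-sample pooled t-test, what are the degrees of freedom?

degrees of freedom = 46

df = n₁ + n₂ − 2 = 24 + 24 − 2 = 46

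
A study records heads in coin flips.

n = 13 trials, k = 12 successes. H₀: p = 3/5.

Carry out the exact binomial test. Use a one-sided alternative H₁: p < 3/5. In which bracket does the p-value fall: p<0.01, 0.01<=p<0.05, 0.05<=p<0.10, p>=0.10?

Exact binomial: n=13, k=12, p₀=3/5=0.6000
P(X≤12) from Σ C(n,i)·p₀^i·(1−p₀)^(n−i)
p-value (one-sided, H₁ less) = 0.99869
→ bracket: p>=0.10

p-value bracket: p>=0.10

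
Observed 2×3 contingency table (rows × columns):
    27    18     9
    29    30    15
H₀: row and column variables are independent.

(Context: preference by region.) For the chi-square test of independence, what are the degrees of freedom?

degrees of freedom = 2

df = (r−1)(c−1) = (2−1)·(3−1) = 2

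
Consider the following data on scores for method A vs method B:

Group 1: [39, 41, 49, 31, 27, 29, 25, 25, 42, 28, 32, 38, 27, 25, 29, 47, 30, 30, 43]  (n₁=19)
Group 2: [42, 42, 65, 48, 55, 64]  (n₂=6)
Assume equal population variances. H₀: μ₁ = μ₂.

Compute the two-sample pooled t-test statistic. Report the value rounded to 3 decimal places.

test statistic = -4.852

x̄₁=33.526, s₁=7.806, n₁=19
x̄₂=52.667, s₂=10.347, n₂=6
s_p² = [18·7.806² + 5·10.347²]/23 = 70.9596
SE = √(s_p²·(1/19+1/6)) = 3.9448
t = (33.526−52.667)/3.9448 = -4.8521
df = 23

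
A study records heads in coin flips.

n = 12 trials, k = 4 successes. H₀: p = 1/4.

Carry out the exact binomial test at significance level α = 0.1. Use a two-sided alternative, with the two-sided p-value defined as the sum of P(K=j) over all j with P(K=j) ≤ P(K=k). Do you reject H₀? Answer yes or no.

Exact binomial: n=12, k=4, p₀=1/4=0.2500
P(X=j) = C(n,j)·p₀^j·(1−p₀)^(n−j); p = Σ P(X=j) over j with P(X=j) ≤ P(X=4)
p-value (two-sided) = 0.50960
At α=0.1: p ≥ α → fail to reject H₀

reject H₀: no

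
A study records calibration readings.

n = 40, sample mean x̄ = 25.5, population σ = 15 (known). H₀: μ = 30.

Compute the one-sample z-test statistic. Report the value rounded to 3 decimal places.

SE = σ/√n = 15/√40 = 2.3717
z = (x̄−μ₀)/SE = (25.5−30)/2.3717 = -1.8974

test statistic = -1.897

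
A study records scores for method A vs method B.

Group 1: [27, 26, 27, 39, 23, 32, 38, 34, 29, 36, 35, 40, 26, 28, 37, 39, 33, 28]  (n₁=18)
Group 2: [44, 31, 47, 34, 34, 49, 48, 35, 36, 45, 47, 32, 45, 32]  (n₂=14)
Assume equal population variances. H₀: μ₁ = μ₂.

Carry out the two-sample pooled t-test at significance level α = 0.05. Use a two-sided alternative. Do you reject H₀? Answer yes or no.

x̄₁=32.056, s₁=5.407, n₁=18
x̄₂=39.929, s₂=6.967, n₂=14
s_p² = [17·5.407² + 13·6.967²]/30 = 37.5958
SE = √(s_p²·(1/18+1/14)) = 2.1850
t = (32.056−39.929)/2.1850 = -3.6033
df = 30
p-value (two-sided) = 0.00112
At α=0.05: p < α → reject H₀

reject H₀: yes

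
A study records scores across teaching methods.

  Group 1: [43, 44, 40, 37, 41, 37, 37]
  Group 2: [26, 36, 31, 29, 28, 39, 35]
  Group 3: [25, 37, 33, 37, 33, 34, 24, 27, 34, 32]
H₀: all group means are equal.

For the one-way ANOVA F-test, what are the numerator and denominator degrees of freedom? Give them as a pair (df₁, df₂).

degrees of freedom = [2, 21]

k = 3 groups, N = 24 total
df = (k−1, N−k) = (3−1, 24−3) = (2, 21)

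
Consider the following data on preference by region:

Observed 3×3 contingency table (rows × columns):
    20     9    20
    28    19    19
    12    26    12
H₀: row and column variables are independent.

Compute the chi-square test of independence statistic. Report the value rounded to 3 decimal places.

Row totals [49, 66, 50], col totals [60, 54, 51], n=165
χ² = (20−17.82)²/17.82 + (9−16.04)²/16.04 + (20−15.15)²/15.15 + (28−24.00)²/24.00 + (19−21.60)²/21.60 + (19−20.40)²/20.40 + (12−18.18)²/18.18 + (26−16.36)²/16.36 + (12−15.45)²/15.45 = 14.5350
df = 4

test statistic = 14.535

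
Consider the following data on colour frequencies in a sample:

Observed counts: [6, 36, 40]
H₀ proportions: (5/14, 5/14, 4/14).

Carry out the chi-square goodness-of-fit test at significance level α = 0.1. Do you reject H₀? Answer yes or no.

reject H₀: yes

n = 82; E_i = n·p_i = [29.29, 29.29, 23.43]
χ² = (6−29.29)²/29.29 + (36−29.29)²/29.29 + (40−23.43)²/23.43 = 31.7756
df = 2
p-value (upper-tail) = 0.00000
At α=0.1: p < α → reject H₀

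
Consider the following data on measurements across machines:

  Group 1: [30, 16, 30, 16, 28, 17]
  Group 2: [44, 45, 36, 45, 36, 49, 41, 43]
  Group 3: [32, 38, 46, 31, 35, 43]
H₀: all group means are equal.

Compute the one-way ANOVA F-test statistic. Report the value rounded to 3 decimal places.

Group means [22.83, 42.38, 37.50], grand mean 35.050
SSB = Σnᵢ(x̄ᵢ−x̄)² = 1360.742; SSW = ΣΣ(x−x̄ᵢ)² = 582.208
MSB = 1360.742/2 = 680.3708; MSW = 582.208/17 = 34.2475
F = MSB/MSW = 19.8663
df = (2, 17)

test statistic = 19.866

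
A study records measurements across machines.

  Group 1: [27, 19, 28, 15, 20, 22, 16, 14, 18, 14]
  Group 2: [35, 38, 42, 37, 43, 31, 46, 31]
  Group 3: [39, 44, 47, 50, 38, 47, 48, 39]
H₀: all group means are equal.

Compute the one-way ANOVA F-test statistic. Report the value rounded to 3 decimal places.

Group means [19.30, 37.88, 44.00], grand mean 32.615
SSB = Σnᵢ(x̄ᵢ−x̄)² = 3031.179; SSW = ΣΣ(x−x̄ᵢ)² = 598.975
MSB = 3031.179/2 = 1515.5894; MSW = 598.975/23 = 26.0424
F = MSB/MSW = 58.1970
df = (2, 23)

test statistic = 58.197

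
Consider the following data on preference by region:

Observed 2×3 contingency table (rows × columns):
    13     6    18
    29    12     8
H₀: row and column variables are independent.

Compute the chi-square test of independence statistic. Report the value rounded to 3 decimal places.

Row totals [37, 49], col totals [42, 18, 26], n=86
χ² = (13−18.07)²/18.07 + (6−7.74)²/7.74 + (18−11.19)²/11.19 + (29−23.93)²/23.93 + (12−10.26)²/10.26 + (8−14.81)²/14.81 = 10.4708
df = 2

test statistic = 10.471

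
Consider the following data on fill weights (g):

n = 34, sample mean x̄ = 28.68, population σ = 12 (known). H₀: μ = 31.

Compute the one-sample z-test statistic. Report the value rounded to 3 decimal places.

test statistic = -1.127

SE = σ/√n = 12/√34 = 2.0580
z = (x̄−μ₀)/SE = (28.68−31)/2.0580 = -1.1273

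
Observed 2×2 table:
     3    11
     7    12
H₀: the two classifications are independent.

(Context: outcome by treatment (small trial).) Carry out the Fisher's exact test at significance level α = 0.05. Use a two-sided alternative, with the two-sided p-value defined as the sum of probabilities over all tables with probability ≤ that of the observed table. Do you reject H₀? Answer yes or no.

reject H₀: no

Margins: r₁=14, r₂=19, c₁=10, c₂=23, n=33
p_obs = C(14,3)·C(19,7)/C(33,10); sum pmf over tables with pmf ≤ p_obs
p-value (two-sided) = 0.45508
At α=0.05: p ≥ α → fail to reject H₀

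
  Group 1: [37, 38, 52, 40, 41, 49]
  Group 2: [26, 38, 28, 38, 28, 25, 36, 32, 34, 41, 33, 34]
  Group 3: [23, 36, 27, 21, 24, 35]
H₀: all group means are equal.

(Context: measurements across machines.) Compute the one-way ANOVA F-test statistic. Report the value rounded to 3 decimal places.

Group means [42.83, 32.75, 27.67], grand mean 34.000
SSB = Σnᵢ(x̄ᵢ−x̄)² = 727.583; SSW = ΣΣ(x−x̄ᵢ)² = 682.417
MSB = 727.583/2 = 363.7917; MSW = 682.417/21 = 32.4960
F = MSB/MSW = 11.1950
df = (2, 21)

test statistic = 11.195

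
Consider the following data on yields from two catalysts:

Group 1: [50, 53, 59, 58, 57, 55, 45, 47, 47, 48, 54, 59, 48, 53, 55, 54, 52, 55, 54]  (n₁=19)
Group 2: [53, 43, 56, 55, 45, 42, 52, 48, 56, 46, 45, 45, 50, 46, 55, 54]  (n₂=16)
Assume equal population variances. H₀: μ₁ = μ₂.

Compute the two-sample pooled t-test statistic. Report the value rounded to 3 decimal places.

x̄₁=52.789, s₁=4.237, n₁=19
x̄₂=49.438, s₂=4.966, n₂=16
s_p² = [18·4.237² + 15·4.966²]/33 = 21.0029
SE = √(s_p²·(1/19+1/16)) = 1.5550
t = (52.789−49.438)/1.5550 = 2.1556
df = 33

test statistic = 2.156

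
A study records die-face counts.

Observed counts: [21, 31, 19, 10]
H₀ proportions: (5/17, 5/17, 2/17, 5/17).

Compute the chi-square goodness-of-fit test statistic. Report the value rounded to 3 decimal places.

n = 81; E_i = n·p_i = [23.82, 23.82, 9.53, 23.82]
χ² = (21−23.82)²/23.82 + (31−23.82)²/23.82 + (19−9.53)²/9.53 + (10−23.82)²/23.82 = 19.9296
df = 3

test statistic = 19.930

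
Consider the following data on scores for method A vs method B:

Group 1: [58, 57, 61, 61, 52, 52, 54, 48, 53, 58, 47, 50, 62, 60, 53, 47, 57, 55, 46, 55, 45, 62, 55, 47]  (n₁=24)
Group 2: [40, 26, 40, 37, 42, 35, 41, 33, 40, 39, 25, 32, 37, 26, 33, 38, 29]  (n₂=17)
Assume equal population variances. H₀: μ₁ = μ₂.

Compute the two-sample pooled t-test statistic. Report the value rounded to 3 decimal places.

test statistic = 10.955

x̄₁=53.958, s₁=5.393, n₁=24
x̄₂=34.882, s₂=5.633, n₂=17
s_p² = [23·5.393² + 16·5.633²]/39 = 30.1724
SE = √(s_p²·(1/24+1/17)) = 1.7413
t = (53.958−34.882)/1.7413 = 10.9552
df = 39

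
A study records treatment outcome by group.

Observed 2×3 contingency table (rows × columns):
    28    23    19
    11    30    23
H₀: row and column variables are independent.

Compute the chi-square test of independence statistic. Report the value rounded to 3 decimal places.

Row totals [70, 64], col totals [39, 53, 42], n=134
χ² = (28−20.37)²/20.37 + (23−27.69)²/27.69 + (19−21.94)²/21.94 + (11−18.63)²/18.63 + (30−25.31)²/25.31 + (23−20.06)²/20.06 = 8.4640
df = 2

test statistic = 8.464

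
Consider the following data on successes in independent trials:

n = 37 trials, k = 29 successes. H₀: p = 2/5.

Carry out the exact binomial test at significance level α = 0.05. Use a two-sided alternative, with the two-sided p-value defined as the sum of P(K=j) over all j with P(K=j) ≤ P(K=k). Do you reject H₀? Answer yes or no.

Exact binomial: n=37, k=29, p₀=2/5=0.4000
P(X=j) = C(n,j)·p₀^j·(1−p₀)^(n−j); p = Σ P(X=j) over j with P(X=j) ≤ P(X=29)
p-value (two-sided) = 0.00000
At α=0.05: p < α → reject H₀

reject H₀: yes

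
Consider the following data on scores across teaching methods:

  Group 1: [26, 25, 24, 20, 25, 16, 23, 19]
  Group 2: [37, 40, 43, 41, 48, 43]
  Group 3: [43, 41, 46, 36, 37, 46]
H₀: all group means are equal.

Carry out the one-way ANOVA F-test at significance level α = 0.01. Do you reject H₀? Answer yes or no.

reject H₀: yes

Group means [22.25, 42.00, 41.50], grand mean 33.950
SSB = Σnᵢ(x̄ᵢ−x̄)² = 1825.950; SSW = ΣΣ(x−x̄ᵢ)² = 249.000
MSB = 1825.950/2 = 912.9750; MSW = 249.000/17 = 14.6471
F = MSB/MSW = 62.3316
df = (2, 17)
p-value (upper-tail) = 0.00000
At α=0.01: p < α → reject H₀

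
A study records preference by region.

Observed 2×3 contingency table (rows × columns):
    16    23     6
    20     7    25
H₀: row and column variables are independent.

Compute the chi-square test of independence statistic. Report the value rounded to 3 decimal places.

test statistic = 20.223

Row totals [45, 52], col totals [36, 30, 31], n=97
χ² = (16−16.70)²/16.70 + (23−13.92)²/13.92 + (6−14.38)²/14.38 + (20−19.30)²/19.30 + (7−16.08)²/16.08 + (25−16.62)²/16.62 = 20.2231
df = 2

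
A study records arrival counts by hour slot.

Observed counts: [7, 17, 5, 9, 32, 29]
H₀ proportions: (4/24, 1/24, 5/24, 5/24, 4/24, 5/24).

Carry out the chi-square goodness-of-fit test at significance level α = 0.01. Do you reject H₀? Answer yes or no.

reject H₀: yes

n = 99; E_i = n·p_i = [16.50, 4.12, 20.62, 20.62, 16.50, 20.62]
χ² = (7−16.50)²/16.50 + (17−4.12)²/4.12 + (5−20.62)²/20.62 + (9−20.62)²/20.62 + (32−16.50)²/16.50 + (29−20.62)²/20.62 = 82.0061
df = 5
p-value (upper-tail) = 0.00000
At α=0.01: p < α → reject H₀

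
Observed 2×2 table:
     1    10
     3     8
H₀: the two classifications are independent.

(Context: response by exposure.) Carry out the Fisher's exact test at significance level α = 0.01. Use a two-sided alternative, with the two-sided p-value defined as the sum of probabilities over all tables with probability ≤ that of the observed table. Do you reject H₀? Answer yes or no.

reject H₀: no

Margins: r₁=11, r₂=11, c₁=4, c₂=18, n=22
p_obs = C(11,1)·C(11,3)/C(22,4); sum pmf over tables with pmf ≤ p_obs
p-value (two-sided) = 0.58647
At α=0.01: p ≥ α → fail to reject H₀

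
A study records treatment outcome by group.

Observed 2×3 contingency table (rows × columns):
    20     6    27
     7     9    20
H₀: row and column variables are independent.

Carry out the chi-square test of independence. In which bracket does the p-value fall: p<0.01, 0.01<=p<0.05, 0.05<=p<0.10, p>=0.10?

Row totals [53, 36], col totals [27, 15, 47], n=89
χ² = (20−16.08)²/16.08 + (6−8.93)²/8.93 + (27−27.99)²/27.99 + (7−10.92)²/10.92 + (9−6.07)²/6.07 + (20−19.01)²/19.01 = 4.8309
df = 2
p-value (upper-tail) = 0.08933
→ bracket: 0.05<=p<0.10

p-value bracket: 0.05<=p<0.10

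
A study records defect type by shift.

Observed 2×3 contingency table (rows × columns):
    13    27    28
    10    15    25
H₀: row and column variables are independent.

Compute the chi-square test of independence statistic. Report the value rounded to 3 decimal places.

test statistic = 1.274

Row totals [68, 50], col totals [23, 42, 53], n=118
χ² = (13−13.25)²/13.25 + (27−24.20)²/24.20 + (28−30.54)²/30.54 + (10−9.75)²/9.75 + (15−17.80)²/17.80 + (25−22.46)²/22.46 = 1.2736
df = 2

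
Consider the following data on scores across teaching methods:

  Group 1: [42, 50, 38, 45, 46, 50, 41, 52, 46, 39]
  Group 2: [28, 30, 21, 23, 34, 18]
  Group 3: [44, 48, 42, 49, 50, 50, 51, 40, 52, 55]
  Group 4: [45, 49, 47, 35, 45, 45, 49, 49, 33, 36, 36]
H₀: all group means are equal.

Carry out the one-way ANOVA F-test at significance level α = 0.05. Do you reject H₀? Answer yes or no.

reject H₀: yes

Group means [44.90, 25.67, 48.10, 42.64], grand mean 41.973
SSB = Σnᵢ(x̄ᵢ−x̄)² = 2061.294; SSW = ΣΣ(x−x̄ᵢ)² = 987.679
MSB = 2061.294/3 = 687.0981; MSW = 987.679/33 = 29.9297
F = MSB/MSW = 22.9571
df = (3, 33)
p-value (upper-tail) = 0.00000
At α=0.05: p < α → reject H₀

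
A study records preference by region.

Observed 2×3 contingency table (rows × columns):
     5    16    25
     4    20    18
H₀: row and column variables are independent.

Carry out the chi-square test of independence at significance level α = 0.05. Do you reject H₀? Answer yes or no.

Row totals [46, 42], col totals [9, 36, 43], n=88
χ² = (5−4.70)²/4.70 + (16−18.82)²/18.82 + (25−22.48)²/22.48 + (4−4.30)²/4.30 + (20−17.18)²/17.18 + (18−20.52)²/20.52 = 1.5164
df = 2
p-value (upper-tail) = 0.46851
At α=0.05: p ≥ α → fail to reject H₀

reject H₀: no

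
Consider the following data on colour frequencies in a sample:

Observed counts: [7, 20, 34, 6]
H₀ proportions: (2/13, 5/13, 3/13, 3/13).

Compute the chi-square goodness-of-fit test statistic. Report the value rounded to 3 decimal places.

test statistic = 30.371

n = 67; E_i = n·p_i = [10.31, 25.77, 15.46, 15.46]
χ² = (7−10.31)²/10.31 + (20−25.77)²/25.77 + (34−15.46)²/15.46 + (6−15.46)²/15.46 = 30.3706
df = 3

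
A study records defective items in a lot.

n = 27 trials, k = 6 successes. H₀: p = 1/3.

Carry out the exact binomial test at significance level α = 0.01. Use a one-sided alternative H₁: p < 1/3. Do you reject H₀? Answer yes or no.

Exact binomial: n=27, k=6, p₀=1/3=0.3333
P(X≤6) from Σ C(n,i)·p₀^i·(1−p₀)^(n−i)
p-value (one-sided, H₁ less) = 0.15335
At α=0.01: p ≥ α → fail to reject H₀

reject H₀: no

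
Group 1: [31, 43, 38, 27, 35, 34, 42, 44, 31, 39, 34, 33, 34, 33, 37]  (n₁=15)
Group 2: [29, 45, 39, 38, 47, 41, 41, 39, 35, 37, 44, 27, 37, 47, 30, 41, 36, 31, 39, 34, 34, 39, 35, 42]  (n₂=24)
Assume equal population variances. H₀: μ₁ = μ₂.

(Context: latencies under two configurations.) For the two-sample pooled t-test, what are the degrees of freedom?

degrees of freedom = 37

df = n₁ + n₂ − 2 = 15 + 24 − 2 = 37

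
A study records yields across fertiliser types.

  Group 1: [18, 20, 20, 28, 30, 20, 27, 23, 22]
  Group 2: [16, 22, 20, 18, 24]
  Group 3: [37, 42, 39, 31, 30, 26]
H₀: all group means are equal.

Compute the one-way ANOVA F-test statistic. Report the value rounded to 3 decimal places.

Group means [23.11, 20.00, 34.17], grand mean 25.650
SSB = Σnᵢ(x̄ᵢ−x̄)² = 652.828; SSW = ΣΣ(x−x̄ᵢ)² = 369.722
MSB = 652.828/2 = 326.4139; MSW = 369.722/17 = 21.7484
F = MSB/MSW = 15.0087
df = (2, 17)

test statistic = 15.009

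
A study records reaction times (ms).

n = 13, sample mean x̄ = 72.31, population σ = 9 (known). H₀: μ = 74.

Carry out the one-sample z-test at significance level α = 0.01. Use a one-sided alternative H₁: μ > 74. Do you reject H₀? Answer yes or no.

reject H₀: no

SE = σ/√n = 9/√13 = 2.4962
z = (x̄−μ₀)/SE = (72.31−74)/2.4962 = -0.6770
p-value (one-sided, H₁ greater) = 0.75081
At α=0.01: p ≥ α → fail to reject H₀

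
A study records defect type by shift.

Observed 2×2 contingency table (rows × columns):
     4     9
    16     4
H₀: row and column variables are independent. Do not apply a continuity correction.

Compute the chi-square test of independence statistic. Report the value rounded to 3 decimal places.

Row totals [13, 20], col totals [20, 13], n=33
χ² = (4−7.88)²/7.88 + (9−5.12)²/5.12 + (16−12.12)²/12.12 + (4−7.88)²/7.88 = 7.9981
df = 1

test statistic = 7.998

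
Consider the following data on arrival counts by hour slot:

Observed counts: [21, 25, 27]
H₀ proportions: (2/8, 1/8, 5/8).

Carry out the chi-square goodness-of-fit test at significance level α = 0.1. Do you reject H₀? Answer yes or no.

n = 73; E_i = n·p_i = [18.25, 9.12, 45.62]
χ² = (21−18.25)²/18.25 + (25−9.12)²/9.12 + (27−45.62)²/45.62 = 35.6356
df = 2
p-value (upper-tail) = 0.00000
At α=0.1: p < α → reject H₀

reject H₀: yes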